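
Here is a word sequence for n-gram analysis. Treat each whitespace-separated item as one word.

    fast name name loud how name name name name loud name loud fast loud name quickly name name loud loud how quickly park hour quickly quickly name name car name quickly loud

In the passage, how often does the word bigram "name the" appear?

0

Scanning the 31 overlapping bigram windows for "name the":
  (none found)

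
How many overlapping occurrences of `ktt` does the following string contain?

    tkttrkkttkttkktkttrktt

Sliding a length-3 window over the 22 characters (20 positions):
  position 2–4: ktt
  position 7–9: ktt
  position 10–12: ktt
  position 16–18: ktt
  position 20–22: ktt

5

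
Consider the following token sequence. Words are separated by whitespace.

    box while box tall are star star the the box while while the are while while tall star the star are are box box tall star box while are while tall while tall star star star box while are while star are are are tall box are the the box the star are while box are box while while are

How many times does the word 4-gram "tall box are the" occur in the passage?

1

Scanning the 57 overlapping 4-gram windows for "tall box are the":
  position 45–48: tall box are the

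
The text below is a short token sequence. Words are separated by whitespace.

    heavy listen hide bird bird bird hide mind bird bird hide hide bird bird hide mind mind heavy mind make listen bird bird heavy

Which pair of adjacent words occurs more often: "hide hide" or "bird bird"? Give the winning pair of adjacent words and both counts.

"bird bird" (5 vs 1)

"hide hide": 1 occurrence
"bird bird": 5 occurrences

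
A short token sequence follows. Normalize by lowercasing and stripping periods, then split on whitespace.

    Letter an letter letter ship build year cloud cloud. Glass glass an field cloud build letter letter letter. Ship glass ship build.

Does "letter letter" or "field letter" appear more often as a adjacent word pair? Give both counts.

"letter letter" (3 vs 0)

"letter letter": 3 occurrences
"field letter": 0 occurrences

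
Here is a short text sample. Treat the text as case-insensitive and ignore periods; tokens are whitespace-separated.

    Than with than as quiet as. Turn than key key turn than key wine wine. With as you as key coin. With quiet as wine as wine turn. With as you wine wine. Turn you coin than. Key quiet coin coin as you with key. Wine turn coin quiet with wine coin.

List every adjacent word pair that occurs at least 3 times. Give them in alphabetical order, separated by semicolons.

Bigram counts meeting the condition (at least 3 times):
  as you: 3
  than key: 3
  wine turn: 3

as you; than key; wine turn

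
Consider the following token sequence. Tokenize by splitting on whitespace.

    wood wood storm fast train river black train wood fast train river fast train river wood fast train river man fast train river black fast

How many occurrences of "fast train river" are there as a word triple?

5

Scanning the 23 overlapping trigram windows for "fast train river":
  position 4–6: fast train river
  position 10–12: fast train river
  position 13–15: fast train river
  position 17–19: fast train river
  position 21–23: fast train river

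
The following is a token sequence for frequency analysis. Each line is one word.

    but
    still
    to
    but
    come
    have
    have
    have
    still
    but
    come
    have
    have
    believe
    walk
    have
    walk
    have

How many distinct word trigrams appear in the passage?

14

18 tokens → 16 trigram windows in total.
Repeated trigrams (each contributes count−1 duplicates):
  but come have: 2
  come have have: 2
2 duplicate windows → 16 − 2 = 14 distinct.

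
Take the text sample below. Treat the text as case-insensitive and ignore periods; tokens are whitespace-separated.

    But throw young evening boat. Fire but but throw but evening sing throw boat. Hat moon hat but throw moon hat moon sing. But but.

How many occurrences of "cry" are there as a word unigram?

Scanning the 25 tokens for "cry":
  (none found)

0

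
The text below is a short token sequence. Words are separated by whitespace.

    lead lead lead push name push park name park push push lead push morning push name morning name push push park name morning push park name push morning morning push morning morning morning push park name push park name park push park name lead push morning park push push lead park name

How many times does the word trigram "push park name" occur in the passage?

Scanning the 50 overlapping trigram windows for "push park name":
  position 6–8: push park name
  position 20–22: push park name
  position 24–26: push park name
  position 34–36: push park name
  position 37–39: push park name
  position 41–43: push park name

6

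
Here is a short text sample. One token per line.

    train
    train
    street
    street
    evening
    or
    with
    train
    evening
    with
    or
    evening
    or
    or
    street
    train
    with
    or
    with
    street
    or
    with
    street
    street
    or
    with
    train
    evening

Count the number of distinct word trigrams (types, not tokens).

22

28 tokens → 26 trigram windows in total.
Repeated trigrams (each contributes count−1 duplicates):
  or with street: 2
  or with train: 2
  street or with: 2
  with train evening: 2
4 duplicate windows → 26 − 4 = 22 distinct.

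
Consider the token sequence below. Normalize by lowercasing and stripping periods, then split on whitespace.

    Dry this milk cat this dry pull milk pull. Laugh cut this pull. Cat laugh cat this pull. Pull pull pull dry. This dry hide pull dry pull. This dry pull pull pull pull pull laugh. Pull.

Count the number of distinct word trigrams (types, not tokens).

37 tokens → 35 trigram windows in total.
Repeated trigrams (each contributes count−1 duplicates):
  pull pull pull: 5
  this dry pull: 2
5 duplicate windows → 35 − 5 = 30 distinct.

30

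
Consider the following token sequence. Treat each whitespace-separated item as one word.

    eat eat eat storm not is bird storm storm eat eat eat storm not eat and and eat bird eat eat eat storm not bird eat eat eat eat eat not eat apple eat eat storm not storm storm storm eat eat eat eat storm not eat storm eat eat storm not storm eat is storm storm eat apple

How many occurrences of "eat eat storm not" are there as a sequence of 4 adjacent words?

6

Scanning the 56 overlapping 4-gram windows for "eat eat storm not":
  position 2–5: eat eat storm not
  position 11–14: eat eat storm not
  position 21–24: eat eat storm not
  position 34–37: eat eat storm not
  position 43–46: eat eat storm not
  position 49–52: eat eat storm not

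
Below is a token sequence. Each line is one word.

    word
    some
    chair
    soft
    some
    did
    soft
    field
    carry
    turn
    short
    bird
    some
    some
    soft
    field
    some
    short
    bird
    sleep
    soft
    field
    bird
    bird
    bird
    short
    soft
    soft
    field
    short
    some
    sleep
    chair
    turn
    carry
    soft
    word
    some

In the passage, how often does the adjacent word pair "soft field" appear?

Scanning the 37 overlapping bigram windows for "soft field":
  position 7–8: soft field
  position 15–16: soft field
  position 21–22: soft field
  position 28–29: soft field

4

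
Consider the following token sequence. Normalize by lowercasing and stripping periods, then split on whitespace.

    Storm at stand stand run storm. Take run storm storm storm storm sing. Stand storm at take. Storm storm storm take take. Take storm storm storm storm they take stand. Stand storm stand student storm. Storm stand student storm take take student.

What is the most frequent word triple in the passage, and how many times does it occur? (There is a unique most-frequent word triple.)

"storm storm storm", 5 times

Trigram frequencies (highest first):
  storm storm storm: 5
  take storm storm: 2
  storm take take: 2
  storm stand student: 2
  stand student storm: 2
  storm at stand: 1
  … (26 more, each ≤ 1)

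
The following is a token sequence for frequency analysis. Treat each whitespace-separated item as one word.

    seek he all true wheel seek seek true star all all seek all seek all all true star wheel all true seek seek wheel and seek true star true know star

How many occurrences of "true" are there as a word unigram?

Scanning the 31 tokens for "true":
  position 4: true
  position 8: true
  position 17: true
  position 21: true
  position 27: true
  position 29: true

6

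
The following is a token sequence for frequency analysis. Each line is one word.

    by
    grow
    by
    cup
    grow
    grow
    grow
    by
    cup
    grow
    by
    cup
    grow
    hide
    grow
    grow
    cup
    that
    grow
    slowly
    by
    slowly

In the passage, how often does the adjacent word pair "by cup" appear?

Scanning the 21 overlapping bigram windows for "by cup":
  position 3–4: by cup
  position 8–9: by cup
  position 11–12: by cup

3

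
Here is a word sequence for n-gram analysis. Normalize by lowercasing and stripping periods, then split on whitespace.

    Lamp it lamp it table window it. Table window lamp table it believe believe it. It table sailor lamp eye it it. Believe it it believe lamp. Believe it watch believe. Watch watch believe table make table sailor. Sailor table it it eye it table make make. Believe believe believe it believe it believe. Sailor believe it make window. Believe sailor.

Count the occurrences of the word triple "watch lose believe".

Scanning the 59 overlapping trigram windows for "watch lose believe":
  (none found)

0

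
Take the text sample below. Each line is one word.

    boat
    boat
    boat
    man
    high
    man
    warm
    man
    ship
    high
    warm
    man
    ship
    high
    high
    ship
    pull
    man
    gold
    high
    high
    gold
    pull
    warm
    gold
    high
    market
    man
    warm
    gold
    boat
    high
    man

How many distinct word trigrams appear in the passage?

29

33 tokens → 31 trigram windows in total.
Repeated trigrams (each contributes count−1 duplicates):
  man ship high: 2
  warm man ship: 2
2 duplicate windows → 31 − 2 = 29 distinct.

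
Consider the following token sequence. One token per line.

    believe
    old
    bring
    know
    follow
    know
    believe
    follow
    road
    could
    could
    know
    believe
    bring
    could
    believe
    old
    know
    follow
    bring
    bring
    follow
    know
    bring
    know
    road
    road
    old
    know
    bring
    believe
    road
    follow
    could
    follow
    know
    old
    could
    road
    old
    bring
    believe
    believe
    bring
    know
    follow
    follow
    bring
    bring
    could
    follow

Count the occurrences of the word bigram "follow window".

0

Scanning the 50 overlapping bigram windows for "follow window":
  (none found)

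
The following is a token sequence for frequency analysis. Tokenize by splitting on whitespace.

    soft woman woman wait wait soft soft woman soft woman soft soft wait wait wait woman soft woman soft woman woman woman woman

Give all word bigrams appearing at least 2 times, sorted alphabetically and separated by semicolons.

soft soft; soft woman; wait wait; woman soft; woman woman

Bigram counts meeting the condition (at least 2 times):
  soft soft: 2
  soft woman: 5
  wait wait: 3
  woman soft: 4
  woman woman: 4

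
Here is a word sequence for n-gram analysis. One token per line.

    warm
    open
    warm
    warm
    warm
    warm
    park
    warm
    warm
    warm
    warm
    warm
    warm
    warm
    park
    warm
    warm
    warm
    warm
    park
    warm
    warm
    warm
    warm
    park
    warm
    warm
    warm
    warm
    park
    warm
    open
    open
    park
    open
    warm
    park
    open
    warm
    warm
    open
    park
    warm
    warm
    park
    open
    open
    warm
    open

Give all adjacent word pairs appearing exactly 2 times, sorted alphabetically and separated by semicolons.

Bigram counts meeting the condition (exactly 2 times):
  open open: 2
  open park: 2

open open; open park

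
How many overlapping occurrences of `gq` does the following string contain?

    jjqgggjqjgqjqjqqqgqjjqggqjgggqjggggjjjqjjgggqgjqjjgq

Sliding a length-2 window over the 52 characters (51 positions):
  position 10–11: gq
  position 18–19: gq
  position 24–25: gq
  position 29–30: gq
  position 44–45: gq
  position 51–52: gq

6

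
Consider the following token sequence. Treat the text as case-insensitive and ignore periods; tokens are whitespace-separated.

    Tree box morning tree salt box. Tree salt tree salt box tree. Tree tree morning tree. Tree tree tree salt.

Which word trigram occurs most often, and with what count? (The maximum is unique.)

Trigram frequencies (highest first):
  tree tree tree: 3
  tree salt box: 2
  salt box tree: 2
  tree box morning: 1
  box morning tree: 1
  morning tree salt: 1
  … (8 more, each ≤ 1)

"tree tree tree", 3 times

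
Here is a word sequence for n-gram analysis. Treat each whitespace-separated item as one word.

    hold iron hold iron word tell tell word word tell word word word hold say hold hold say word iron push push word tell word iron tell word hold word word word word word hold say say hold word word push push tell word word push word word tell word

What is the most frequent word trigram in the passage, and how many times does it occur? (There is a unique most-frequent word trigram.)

"word word word", 4 times

Trigram frequencies (highest first):
  word word word: 4
  tell word word: 3
  word tell word: 3
  word word tell: 2
  word word hold: 2
  word hold say: 2
  … (30 more, each ≤ 2)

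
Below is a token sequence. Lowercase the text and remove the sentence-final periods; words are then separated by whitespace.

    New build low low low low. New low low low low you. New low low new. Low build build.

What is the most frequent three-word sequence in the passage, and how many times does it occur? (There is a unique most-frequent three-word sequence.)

"low low low", 4 times

Trigram frequencies (highest first):
  low low low: 4
  low low new: 2
  low new low: 2
  new low low: 2
  new build low: 1
  build low low: 1
  … (5 more, each ≤ 1)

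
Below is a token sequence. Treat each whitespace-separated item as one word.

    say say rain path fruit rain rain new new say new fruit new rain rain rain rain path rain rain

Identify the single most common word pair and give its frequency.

Bigram frequencies (highest first):
  rain rain: 5
  rain path: 2
  say say: 1
  say rain: 1
  path fruit: 1
  fruit rain: 1
  … (8 more, each ≤ 1)

"rain rain", 5 times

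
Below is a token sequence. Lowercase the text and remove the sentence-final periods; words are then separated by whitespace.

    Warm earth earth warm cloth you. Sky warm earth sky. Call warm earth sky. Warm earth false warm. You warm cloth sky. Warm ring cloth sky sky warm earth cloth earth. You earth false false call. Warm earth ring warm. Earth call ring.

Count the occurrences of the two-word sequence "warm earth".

7

Scanning the 42 overlapping bigram windows for "warm earth":
  position 1–2: warm earth
  position 8–9: warm earth
  position 12–13: warm earth
  position 15–16: warm earth
  position 28–29: warm earth
  position 37–38: warm earth
  position 40–41: warm earth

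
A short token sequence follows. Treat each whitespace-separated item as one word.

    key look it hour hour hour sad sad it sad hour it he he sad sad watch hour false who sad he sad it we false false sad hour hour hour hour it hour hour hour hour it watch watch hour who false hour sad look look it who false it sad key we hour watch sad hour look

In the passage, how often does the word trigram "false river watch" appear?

0

Scanning the 57 overlapping trigram windows for "false river watch":
  (none found)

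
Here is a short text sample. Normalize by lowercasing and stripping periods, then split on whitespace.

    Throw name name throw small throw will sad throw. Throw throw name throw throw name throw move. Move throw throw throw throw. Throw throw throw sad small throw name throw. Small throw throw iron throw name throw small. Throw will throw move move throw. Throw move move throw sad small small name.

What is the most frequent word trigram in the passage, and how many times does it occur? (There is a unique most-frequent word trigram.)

"throw throw throw", 6 times

Trigram frequencies (highest first):
  throw throw throw: 6
  throw name throw: 4
  name throw small: 3
  throw small throw: 3
  throw move move: 3
  move move throw: 3
  … (24 more, each ≤ 2)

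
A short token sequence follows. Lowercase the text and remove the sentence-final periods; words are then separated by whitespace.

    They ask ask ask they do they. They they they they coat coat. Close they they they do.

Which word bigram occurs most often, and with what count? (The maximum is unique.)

Bigram frequencies (highest first):
  they they: 6
  ask ask: 2
  they do: 2
  they ask: 1
  ask they: 1
  do they: 1
  … (4 more, each ≤ 1)

"they they", 6 times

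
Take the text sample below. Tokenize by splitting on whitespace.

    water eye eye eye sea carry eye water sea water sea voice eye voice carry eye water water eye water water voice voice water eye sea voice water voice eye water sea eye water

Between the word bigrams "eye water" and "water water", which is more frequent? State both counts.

"eye water" (5 vs 2)

"eye water": 5 occurrences
"water water": 2 occurrences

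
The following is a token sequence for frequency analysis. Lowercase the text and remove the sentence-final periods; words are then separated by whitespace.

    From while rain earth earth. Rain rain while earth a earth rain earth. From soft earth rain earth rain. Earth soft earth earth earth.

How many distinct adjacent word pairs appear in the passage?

24 tokens → 23 bigram windows in total.
Repeated bigrams (each contributes count−1 duplicates):
  earth rain: 4
  rain earth: 4
  earth earth: 3
  soft earth: 2
9 duplicate windows → 23 − 9 = 14 distinct.

14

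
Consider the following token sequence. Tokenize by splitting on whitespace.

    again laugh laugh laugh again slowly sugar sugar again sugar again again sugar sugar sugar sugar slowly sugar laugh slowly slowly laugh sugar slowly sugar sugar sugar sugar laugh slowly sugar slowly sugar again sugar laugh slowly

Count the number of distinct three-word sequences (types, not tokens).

26

37 tokens → 35 trigram windows in total.
Repeated trigrams (each contributes count−1 duplicates):
  sugar sugar sugar: 4
  sugar laugh slowly: 3
  sugar slowly sugar: 3
  slowly sugar sugar: 2
  sugar again sugar: 2
9 duplicate windows → 35 − 9 = 26 distinct.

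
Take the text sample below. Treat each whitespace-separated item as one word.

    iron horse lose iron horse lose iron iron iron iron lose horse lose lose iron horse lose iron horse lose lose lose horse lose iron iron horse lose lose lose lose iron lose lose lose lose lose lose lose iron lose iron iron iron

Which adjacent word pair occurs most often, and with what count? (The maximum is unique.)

"lose lose", 12 times

Bigram frequencies (highest first):
  lose lose: 12
  lose iron: 8
  horse lose: 7
  iron iron: 6
  iron horse: 5
  iron lose: 3
  … (1 more, each ≤ 2)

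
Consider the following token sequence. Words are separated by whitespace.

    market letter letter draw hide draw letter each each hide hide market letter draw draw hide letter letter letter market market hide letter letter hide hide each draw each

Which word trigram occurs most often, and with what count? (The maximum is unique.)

Trigram frequencies (highest first):
  hide letter letter: 2
  market letter letter: 1
  letter letter draw: 1
  letter draw hide: 1
  draw hide draw: 1
  hide draw letter: 1
  … (20 more, each ≤ 1)

"hide letter letter", 2 times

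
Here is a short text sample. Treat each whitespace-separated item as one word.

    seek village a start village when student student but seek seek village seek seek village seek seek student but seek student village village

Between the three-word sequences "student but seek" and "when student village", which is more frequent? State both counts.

"student but seek" (2 vs 0)

"student but seek": 2 occurrences
"when student village": 0 occurrences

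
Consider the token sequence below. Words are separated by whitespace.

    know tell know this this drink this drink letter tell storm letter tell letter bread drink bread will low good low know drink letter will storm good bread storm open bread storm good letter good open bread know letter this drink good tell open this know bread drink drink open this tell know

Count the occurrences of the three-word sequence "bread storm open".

Scanning the 51 overlapping trigram windows for "bread storm open":
  position 28–30: bread storm open

1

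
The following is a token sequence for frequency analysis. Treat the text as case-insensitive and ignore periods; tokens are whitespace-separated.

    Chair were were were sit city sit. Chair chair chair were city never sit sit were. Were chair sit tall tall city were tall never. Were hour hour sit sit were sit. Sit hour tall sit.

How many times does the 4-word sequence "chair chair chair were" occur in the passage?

Scanning the 33 overlapping 4-gram windows for "chair chair chair were":
  position 8–11: chair chair chair were

1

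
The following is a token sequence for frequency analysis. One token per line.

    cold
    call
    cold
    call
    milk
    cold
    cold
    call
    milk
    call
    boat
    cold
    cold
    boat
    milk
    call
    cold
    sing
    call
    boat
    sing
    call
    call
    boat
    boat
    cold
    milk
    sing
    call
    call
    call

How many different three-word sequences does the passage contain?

27

31 tokens → 29 trigram windows in total.
Repeated trigrams (each contributes count−1 duplicates):
  cold call milk: 2
  sing call call: 2
2 duplicate windows → 29 − 2 = 27 distinct.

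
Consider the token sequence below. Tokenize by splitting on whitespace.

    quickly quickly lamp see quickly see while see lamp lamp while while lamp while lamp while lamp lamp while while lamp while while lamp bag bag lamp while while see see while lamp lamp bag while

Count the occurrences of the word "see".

Scanning the 36 tokens for "see":
  position 4: see
  position 6: see
  position 8: see
  position 30: see
  position 31: see

5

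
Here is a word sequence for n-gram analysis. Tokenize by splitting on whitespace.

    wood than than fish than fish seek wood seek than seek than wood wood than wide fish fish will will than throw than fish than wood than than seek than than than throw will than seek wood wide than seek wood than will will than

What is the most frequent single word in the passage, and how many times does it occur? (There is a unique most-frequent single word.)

Unigram frequencies (highest first):
  than: 18
  wood: 7
  seek: 6
  fish: 5
  will: 5
  wide: 2
  … (1 more, each ≤ 2)

"than", 18 times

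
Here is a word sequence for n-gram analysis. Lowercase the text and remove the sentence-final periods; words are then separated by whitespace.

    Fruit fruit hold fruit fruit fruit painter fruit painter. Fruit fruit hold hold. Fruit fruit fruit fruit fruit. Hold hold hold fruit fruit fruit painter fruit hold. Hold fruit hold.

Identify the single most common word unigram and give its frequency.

"fruit", 18 times

Unigram frequencies (highest first):
  fruit: 18
  hold: 9
  painter: 3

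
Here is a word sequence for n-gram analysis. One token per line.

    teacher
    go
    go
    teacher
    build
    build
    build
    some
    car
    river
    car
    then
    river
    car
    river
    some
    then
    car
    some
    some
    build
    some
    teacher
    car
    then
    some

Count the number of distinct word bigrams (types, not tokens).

20

26 tokens → 25 bigram windows in total.
Repeated bigrams (each contributes count−1 duplicates):
  build build: 2
  build some: 2
  car river: 2
  car then: 2
  river car: 2
5 duplicate windows → 25 − 5 = 20 distinct.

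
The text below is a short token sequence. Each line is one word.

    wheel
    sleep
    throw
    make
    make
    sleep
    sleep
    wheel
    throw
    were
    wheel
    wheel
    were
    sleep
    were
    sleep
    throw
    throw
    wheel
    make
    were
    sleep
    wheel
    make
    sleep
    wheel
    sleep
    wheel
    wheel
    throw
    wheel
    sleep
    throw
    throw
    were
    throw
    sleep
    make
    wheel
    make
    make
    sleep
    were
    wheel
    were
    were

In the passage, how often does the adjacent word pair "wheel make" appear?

Scanning the 45 overlapping bigram windows for "wheel make":
  position 19–20: wheel make
  position 23–24: wheel make
  position 39–40: wheel make

3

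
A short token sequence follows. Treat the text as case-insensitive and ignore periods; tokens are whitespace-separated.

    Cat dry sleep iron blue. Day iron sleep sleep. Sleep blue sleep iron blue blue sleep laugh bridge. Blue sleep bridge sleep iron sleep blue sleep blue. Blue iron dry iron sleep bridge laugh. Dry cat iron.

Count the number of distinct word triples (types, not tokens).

37 tokens → 35 trigram windows in total.
Repeated trigrams (each contributes count−1 duplicates):
  sleep blue sleep: 2
  sleep iron blue: 2
2 duplicate windows → 35 − 2 = 33 distinct.

33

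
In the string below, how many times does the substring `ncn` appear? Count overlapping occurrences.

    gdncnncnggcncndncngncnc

Sliding a length-3 window over the 23 characters (21 positions):
  position 3–5: ncn
  position 6–8: ncn
  position 12–14: ncn
  position 16–18: ncn
  position 20–22: ncn

5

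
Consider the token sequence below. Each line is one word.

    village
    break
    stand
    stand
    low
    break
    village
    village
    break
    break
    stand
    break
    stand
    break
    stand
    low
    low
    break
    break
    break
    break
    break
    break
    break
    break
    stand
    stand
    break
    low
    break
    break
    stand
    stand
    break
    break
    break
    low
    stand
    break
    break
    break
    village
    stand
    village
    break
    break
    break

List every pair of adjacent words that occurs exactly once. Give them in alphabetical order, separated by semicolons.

low low; low stand; stand village; village stand; village village

Bigram counts meeting the condition (exactly once):
  low low: 1
  low stand: 1
  stand village: 1
  village stand: 1
  village village: 1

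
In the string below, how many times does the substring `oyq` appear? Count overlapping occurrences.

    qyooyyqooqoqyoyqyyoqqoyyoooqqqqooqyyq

1

Sliding a length-3 window over the 37 characters (35 positions):
  position 14–16: oyq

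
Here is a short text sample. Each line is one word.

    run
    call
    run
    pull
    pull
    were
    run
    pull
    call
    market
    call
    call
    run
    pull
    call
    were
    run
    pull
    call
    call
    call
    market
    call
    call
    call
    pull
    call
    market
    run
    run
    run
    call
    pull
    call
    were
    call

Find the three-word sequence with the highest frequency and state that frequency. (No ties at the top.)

Trigram frequencies (highest first):
  run pull call: 3
  call run pull: 2
  were run pull: 2
  pull call market: 2
  call market call: 2
  market call call: 2
  … (18 more, each ≤ 2)

"run pull call", 3 times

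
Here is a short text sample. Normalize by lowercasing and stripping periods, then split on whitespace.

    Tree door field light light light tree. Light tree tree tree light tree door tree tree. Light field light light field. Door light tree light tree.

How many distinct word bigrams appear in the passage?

11

26 tokens → 25 bigram windows in total.
Repeated bigrams (each contributes count−1 duplicates):
  light tree: 5
  tree light: 4
  light light: 3
  tree tree: 3
  field light: 2
  light field: 2
  tree door: 2
14 duplicate windows → 25 − 14 = 11 distinct.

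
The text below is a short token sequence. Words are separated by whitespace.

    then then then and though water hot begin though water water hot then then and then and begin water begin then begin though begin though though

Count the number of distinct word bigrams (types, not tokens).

26 tokens → 25 bigram windows in total.
Repeated bigrams (each contributes count−1 duplicates):
  begin though: 3
  then and: 3
  then then: 3
  though water: 2
  water hot: 2
8 duplicate windows → 25 − 8 = 17 distinct.

17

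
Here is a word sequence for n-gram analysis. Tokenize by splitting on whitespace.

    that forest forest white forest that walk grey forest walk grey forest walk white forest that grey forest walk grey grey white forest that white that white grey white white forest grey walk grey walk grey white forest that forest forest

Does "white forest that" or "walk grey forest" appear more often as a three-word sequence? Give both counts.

"white forest that": 4 occurrences
"walk grey forest": 2 occurrences

"white forest that" (4 vs 2)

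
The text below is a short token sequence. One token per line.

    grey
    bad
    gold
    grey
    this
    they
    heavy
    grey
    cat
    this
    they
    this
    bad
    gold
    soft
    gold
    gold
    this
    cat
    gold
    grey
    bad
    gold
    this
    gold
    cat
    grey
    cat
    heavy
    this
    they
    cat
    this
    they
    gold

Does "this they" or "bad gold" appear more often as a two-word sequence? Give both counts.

"this they": 4 occurrences
"bad gold": 3 occurrences

"this they" (4 vs 3)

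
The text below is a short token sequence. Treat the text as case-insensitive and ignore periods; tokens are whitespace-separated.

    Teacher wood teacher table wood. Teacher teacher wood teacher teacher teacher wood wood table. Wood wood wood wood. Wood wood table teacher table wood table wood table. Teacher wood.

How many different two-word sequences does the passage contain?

29 tokens → 28 bigram windows in total.
Repeated bigrams (each contributes count−1 duplicates):
  wood wood: 6
  table wood: 4
  teacher wood: 4
  wood table: 4
  teacher teacher: 3
  wood teacher: 3
  table teacher: 2
  teacher table: 2
20 duplicate windows → 28 − 20 = 8 distinct.

8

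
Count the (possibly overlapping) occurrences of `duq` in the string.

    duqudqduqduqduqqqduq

5

Sliding a length-3 window over the 20 characters (18 positions):
  position 1–3: duq
  position 7–9: duq
  position 10–12: duq
  position 13–15: duq
  position 18–20: duq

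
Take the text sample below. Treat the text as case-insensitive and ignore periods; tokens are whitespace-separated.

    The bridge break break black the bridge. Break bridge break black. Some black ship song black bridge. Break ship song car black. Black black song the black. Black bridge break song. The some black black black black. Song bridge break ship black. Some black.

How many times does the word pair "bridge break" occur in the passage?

6

Scanning the 43 overlapping bigram windows for "bridge break":
  position 2–3: bridge break
  position 7–8: bridge break
  position 9–10: bridge break
  position 17–18: bridge break
  position 29–30: bridge break
  position 39–40: bridge break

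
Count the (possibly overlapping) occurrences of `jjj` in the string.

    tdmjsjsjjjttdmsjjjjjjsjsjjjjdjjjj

Sliding a length-3 window over the 33 characters (31 positions):
  position 8–10: jjj
  position 16–18: jjj
  position 17–19: jjj
  position 18–20: jjj
  position 19–21: jjj
  position 25–27: jjj
  position 26–28: jjj
  position 30–32: jjj
  position 31–33: jjj

9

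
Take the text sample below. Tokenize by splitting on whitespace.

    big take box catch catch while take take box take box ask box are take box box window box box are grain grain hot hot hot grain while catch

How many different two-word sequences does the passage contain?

29 tokens → 28 bigram windows in total.
Repeated bigrams (each contributes count−1 duplicates):
  take box: 4
  box are: 2
  box box: 2
  hot hot: 2
6 duplicate windows → 28 − 6 = 22 distinct.

22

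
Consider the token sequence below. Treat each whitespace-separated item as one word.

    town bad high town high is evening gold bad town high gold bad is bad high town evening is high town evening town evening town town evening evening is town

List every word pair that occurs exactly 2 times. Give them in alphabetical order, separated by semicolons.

bad high; evening is; evening town; gold bad; town high

Bigram counts meeting the condition (exactly 2 times):
  bad high: 2
  evening is: 2
  evening town: 2
  gold bad: 2
  town high: 2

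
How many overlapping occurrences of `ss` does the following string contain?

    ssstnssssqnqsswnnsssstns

Sliding a length-2 window over the 24 characters (23 positions):
  position 1–2: ss
  position 2–3: ss
  position 6–7: ss
  position 7–8: ss
  position 8–9: ss
  position 13–14: ss
  position 18–19: ss
  position 19–20: ss
  position 20–21: ss

9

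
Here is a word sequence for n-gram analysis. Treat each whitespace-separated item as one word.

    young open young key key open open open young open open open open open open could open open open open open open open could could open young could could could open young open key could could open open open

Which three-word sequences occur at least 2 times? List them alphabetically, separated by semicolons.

Trigram counts meeting the condition (at least 2 times):
  could could open: 3
  could open open: 2
  could open young: 2
  open open could: 2
  open open open: 11
  open young open: 2

could could open; could open open; could open young; open open could; open open open; open young open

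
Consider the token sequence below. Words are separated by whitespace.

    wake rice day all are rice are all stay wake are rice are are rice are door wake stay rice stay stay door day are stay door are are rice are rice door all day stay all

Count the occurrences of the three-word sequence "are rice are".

4

Scanning the 35 overlapping trigram windows for "are rice are":
  position 5–7: are rice are
  position 11–13: are rice are
  position 14–16: are rice are
  position 29–31: are rice are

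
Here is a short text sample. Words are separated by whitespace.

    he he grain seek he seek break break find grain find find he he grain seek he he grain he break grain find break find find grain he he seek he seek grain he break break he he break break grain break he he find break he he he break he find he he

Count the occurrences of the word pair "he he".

Scanning the 53 overlapping bigram windows for "he he":
  position 1–2: he he
  position 13–14: he he
  position 17–18: he he
  position 28–29: he he
  position 37–38: he he
  position 43–44: he he
  position 47–48: he he
  position 48–49: he he
  position 53–54: he he

9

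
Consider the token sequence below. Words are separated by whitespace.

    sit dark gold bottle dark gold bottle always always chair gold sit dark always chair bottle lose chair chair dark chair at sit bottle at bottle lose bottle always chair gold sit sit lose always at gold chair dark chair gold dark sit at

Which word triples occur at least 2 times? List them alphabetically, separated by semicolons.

always chair gold; chair dark chair; chair gold sit; dark gold bottle

Trigram counts meeting the condition (at least 2 times):
  always chair gold: 2
  chair dark chair: 2
  chair gold sit: 2
  dark gold bottle: 2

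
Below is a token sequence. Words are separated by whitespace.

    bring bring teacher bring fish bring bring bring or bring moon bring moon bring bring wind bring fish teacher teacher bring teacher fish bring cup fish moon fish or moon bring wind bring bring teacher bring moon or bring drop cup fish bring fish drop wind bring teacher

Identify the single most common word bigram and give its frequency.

"bring bring", 5 times

Bigram frequencies (highest first):
  bring bring: 5
  bring teacher: 4
  teacher bring: 3
  bring fish: 3
  fish bring: 3
  bring moon: 3
  … (19 more, each ≤ 3)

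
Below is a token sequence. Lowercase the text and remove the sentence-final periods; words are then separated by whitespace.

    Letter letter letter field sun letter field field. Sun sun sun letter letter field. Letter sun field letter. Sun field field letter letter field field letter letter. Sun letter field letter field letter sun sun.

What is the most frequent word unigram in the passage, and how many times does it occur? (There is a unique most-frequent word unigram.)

Unigram frequencies (highest first):
  letter: 15
  field: 11
  sun: 9

"letter", 15 times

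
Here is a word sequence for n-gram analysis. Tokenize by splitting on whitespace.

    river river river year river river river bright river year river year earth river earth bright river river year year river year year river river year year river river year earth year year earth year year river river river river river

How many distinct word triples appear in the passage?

41 tokens → 39 trigram windows in total.
Repeated trigrams (each contributes count−1 duplicates):
  river river river: 5
  river river year: 4
  year river river: 4
  year year river: 4
  river year year: 3
  earth year year: 2
  river year earth: 2
  river year river: 2
  … (2 more repeated)
20 duplicate windows → 39 − 20 = 19 distinct.

19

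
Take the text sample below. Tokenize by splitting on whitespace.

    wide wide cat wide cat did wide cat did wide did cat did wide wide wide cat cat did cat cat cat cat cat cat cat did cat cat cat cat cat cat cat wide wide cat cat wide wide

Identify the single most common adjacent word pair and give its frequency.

"cat cat", 14 times

Bigram frequencies (highest first):
  cat cat: 14
  wide wide: 5
  wide cat: 5
  cat did: 5
  cat wide: 3
  did wide: 3
  … (2 more, each ≤ 3)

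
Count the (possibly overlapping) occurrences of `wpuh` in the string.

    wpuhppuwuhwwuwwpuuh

Sliding a length-4 window over the 19 characters (16 positions):
  position 1–4: wpuh

1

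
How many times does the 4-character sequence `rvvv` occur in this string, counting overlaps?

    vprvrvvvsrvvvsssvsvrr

Sliding a length-4 window over the 21 characters (18 positions):
  position 5–8: rvvv
  position 10–13: rvvv

2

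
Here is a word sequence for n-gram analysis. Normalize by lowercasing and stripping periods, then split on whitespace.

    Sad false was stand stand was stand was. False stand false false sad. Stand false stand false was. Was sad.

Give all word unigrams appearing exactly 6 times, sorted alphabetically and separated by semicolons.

false; stand

Unigram counts meeting the condition (exactly 6 times):
  false: 6
  stand: 6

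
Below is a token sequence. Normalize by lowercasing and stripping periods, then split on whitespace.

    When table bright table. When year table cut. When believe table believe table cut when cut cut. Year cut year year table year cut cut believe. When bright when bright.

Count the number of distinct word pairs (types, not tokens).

21

30 tokens → 29 bigram windows in total.
Repeated bigrams (each contributes count−1 duplicates):
  believe table: 2
  cut cut: 2
  cut when: 2
  cut year: 2
  table cut: 2
  when bright: 2
  year cut: 2
  year table: 2
8 duplicate windows → 29 − 8 = 21 distinct.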